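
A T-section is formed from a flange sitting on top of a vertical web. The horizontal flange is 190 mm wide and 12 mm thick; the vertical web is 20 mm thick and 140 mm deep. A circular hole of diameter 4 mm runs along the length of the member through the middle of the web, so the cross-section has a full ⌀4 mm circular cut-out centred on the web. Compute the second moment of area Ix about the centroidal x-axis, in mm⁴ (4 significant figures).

Break the section into simple shapes (no overlaps), measuring from the bottom-left corner of the bounding box.
Flange: 190 × 12, A = 2 280 mm², y = 146 mm, Ī = 27 360 mm⁴.
Web: 20 × 140, A = 2 800 mm², y = 70 mm, Ī = 4 573 333 mm⁴.
Hole (subtracted): ⌀4, A = 12.5664 mm², y = 70 mm, Ī = 12.5664 mm⁴.
Centroid: ȳ = ΣA·y / ΣA = 104.195 mm.
Transfer each piece to the centroidal x-axis using Ī + A·d² with d = y − 104.195:
  flange: d = 41.8052 mm → contributes +4 012 054 mm⁴
  web: d = -34.1948 mm → contributes +7 847 334 mm⁴
  hole: d = -34.1948 mm → contributes −14706.2 mm⁴
Total I = 11 844 682 mm⁴.

Ix ≈ 1.184 × 10⁷ mm⁴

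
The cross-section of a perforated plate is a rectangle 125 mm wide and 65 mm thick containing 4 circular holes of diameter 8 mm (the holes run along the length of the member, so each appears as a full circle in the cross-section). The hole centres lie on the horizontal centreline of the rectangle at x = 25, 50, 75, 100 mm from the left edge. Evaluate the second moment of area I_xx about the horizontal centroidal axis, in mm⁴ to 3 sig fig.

Split into non-overlapping primitives; take the origin at the lower-left of the bounding box.
Plate: 125 × 65, A = 8 125 mm², y = 32.5 mm, Ī = 2 860 677 mm⁴.
Hole 1 (subtracted): ⌀8, A = 50.265 mm², y = 32.5 mm, Ī = 201.06 mm⁴.
Hole 2 (subtracted): ⌀8, A = 50.265 mm², y = 32.5 mm, Ī = 201.06 mm⁴.
Hole 3 (subtracted): ⌀8, A = 50.265 mm², y = 32.5 mm, Ī = 201.06 mm⁴.
Hole 4 (subtracted): ⌀8, A = 50.265 mm², y = 32.5 mm, Ī = 201.06 mm⁴.
By symmetry the centroid is at mid-height, ȳ = 32.5 mm.
All pieces are centred on the horizontal centroidal axis, so I = ΣĪ (holes subtracted) = 2 859 873 mm⁴.

I_xx ≈ 2.86 × 10⁶ mm⁴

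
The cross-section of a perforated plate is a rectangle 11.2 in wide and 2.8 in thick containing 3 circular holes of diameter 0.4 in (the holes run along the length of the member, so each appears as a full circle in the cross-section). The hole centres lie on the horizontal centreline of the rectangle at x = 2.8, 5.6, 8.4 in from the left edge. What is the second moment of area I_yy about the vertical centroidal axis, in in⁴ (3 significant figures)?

Treat the section as a set of non-overlapping primitives; coordinates are from the bounding-box lower-left.
Plate: 11.2 × 2.8, A = 31.36 in², x = 5.6 in, Ī = 327.82 in⁴.
Hole 1 (subtracted): ⌀0.4, A = 0.12566 in², x = 2.8 in, Ī = 0.0012566 in⁴.
Hole 2 (subtracted): ⌀0.4, A = 0.12566 in², x = 5.6 in, Ī = 0.0012566 in⁴.
Hole 3 (subtracted): ⌀0.4, A = 0.12566 in², x = 8.4 in, Ī = 0.0012566 in⁴.
By symmetry the centroid is at mid-width, x̄ = 5.6 in.
Transfer each piece to the vertical centroidal axis using Ī + A·d² with d = x − 5.6:
  plate: d = 0 in → contributes +327.82 in⁴
  hole 1: d = -2.8 in → contributes −0.98646 in⁴
  hole 2: d = 0 in → contributes −0.0012566 in⁴
  hole 3: d = 2.8 in → contributes −0.98646 in⁴
Total I = 325.84 in⁴.

I_yy ≈ 326 in⁴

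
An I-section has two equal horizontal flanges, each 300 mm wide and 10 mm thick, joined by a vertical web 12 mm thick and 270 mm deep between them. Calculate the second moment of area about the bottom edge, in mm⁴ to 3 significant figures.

Treat the section as a set of non-overlapping primitives; coordinates are from the bounding-box lower-left.
Bottom flange: 300 × 10, A = 3 000 mm², y = 5 mm, Ī = 25 000 mm⁴.
Web: 12 × 270, A = 3 240 mm², y = 145 mm, Ī = 19 683 000 mm⁴.
Top flange: 300 × 10, A = 3 000 mm², y = 285 mm, Ī = 25 000 mm⁴.
Transfer each piece to the bottom edge using Ī + A·d² with d = y − 0:
  bottom flange: d = 5 mm → contributes +100 000 mm⁴
  web: d = 145 mm → contributes +87 804 000 mm⁴
  top flange: d = 285 mm → contributes +243 700 000 mm⁴
Total I = 331 604 000 mm⁴.

I_base ≈ 3.32 × 10⁸ mm⁴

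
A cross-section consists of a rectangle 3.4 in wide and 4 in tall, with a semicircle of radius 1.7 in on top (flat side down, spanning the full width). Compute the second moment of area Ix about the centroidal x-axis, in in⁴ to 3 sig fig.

Ix ≈ 44.3 in⁴

Treat the section as a set of non-overlapping primitives; coordinates are from the bounding-box lower-left.
Rectangular body: 3.4 × 4, A = 13.6 in², y = 2 in, Ī = 18.133 in⁴.
Semicircular cap: semicircle r = 1.7, A = 4.5396 in², y = 4.7215 in, Ī = 0.9167 in⁴.
Centroid: ȳ = ΣA·y / ΣA = 2.6811 in.
Transfer each piece to the centroidal x-axis using Ī + A·d² with d = y − 2.6811:
  rectangular body: d = -0.68108 in → contributes +24.442 in⁴
  semicircular cap: d = 2.0404 in → contributes +19.817 in⁴
Total I = 44.258 in⁴.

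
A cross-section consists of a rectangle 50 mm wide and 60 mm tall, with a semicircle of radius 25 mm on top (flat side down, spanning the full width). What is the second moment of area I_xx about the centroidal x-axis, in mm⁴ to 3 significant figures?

Break the section into simple shapes (no overlaps), measuring from the bottom-left corner of the bounding box.
Rectangular body: 50 × 60, A = 3 000 mm², y = 30 mm, Ī = 900 000 mm⁴.
Semicircular cap: semicircle r = 25, A = 981.75 mm², y = 70.61 mm, Ī = 42 874 mm⁴.
Centroid: ȳ = ΣA·y / ΣA = 40.013 mm.
Transfer each piece to the centroidal x-axis using Ī + A·d² with d = y − 40.013:
  rectangular body: d = -10.013 mm → contributes +1 200 778 mm⁴
  semicircular cap: d = 30.597 mm → contributes +961 985 mm⁴
Total I = 2 162 763 mm⁴.

I_xx ≈ 2.16 × 10⁶ mm⁴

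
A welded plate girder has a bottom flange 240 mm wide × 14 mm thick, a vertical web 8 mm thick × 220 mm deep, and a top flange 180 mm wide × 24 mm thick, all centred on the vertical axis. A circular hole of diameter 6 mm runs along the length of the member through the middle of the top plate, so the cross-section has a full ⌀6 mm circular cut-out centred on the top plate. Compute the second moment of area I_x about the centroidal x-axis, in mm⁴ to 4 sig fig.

I_x ≈ 1.154 × 10⁸ mm⁴

Decompose the section into non-overlapping parts with the origin at the bottom-left of its bounding rectangle.
Bottom plate: 240 × 14, A = 3 360 mm², y = 7 mm, Ī = 54 880 mm⁴.
Web plate: 8 × 220, A = 1 760 mm², y = 124 mm, Ī = 7 098 667 mm⁴.
Top plate: 180 × 24, A = 4 320 mm², y = 246 mm, Ī = 207 360 mm⁴.
Hole (subtracted): ⌀6, A = 28.2743 mm², y = 246 mm, Ī = 63.6173 mm⁴.
Centroid: ȳ = ΣA·y / ΣA = 137.863 mm.
Transfer each piece to the centroidal x-axis using Ī + A·d² with d = y − 137.863:
  bottom plate: d = -130.863 mm → contributes +57 594 905 mm⁴
  web plate: d = -13.8626 mm → contributes +7 436 886 mm⁴
  top plate: d = 108.137 mm → contributes +50 724 178 mm⁴
  hole: d = 108.137 mm → contributes −330 695 mm⁴
Total I = 115 425 273 mm⁴.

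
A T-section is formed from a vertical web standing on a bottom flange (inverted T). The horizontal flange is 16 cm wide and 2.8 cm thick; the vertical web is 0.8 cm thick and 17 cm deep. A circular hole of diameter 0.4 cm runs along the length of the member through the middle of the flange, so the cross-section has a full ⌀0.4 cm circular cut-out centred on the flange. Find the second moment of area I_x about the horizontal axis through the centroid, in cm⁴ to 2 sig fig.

Break the section into simple shapes (no overlaps), measuring from the bottom-left corner of the bounding box.
Flange: 16 × 2.8, A = 44.8 cm², y = 1.4 cm, Ī = 29.27 cm⁴.
Web: 0.8 × 17, A = 13.6 cm², y = 11.3 cm, Ī = 327.5 cm⁴.
Hole (subtracted): ⌀0.4, A = 0.1257 cm², y = 1.4 cm, Ī = 0.001257 cm⁴.
Centroid: ȳ = ΣA·y / ΣA = 3.71 cm.
Transfer each piece to the horizontal axis through the centroid using Ī + A·d² with d = y − 3.71:
  flange: d = -2.31 cm → contributes +268.4 cm⁴
  web: d = 7.59 cm → contributes +1 111 cm⁴
  hole: d = -2.31 cm → contributes −0.6721 cm⁴
Total I = 1 379 cm⁴.

I_x ≈ 1400 cm⁴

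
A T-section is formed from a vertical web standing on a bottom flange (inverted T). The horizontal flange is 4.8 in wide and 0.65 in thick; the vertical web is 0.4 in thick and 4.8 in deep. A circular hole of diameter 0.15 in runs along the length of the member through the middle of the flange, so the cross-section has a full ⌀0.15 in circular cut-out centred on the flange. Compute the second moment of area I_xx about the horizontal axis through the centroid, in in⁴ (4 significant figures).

Split into non-overlapping primitives; take the origin at the lower-left of the bounding box.
Flange: 4.8 × 0.65, A = 3.12 in², y = 0.325 in, Ī = 0.10985 in⁴.
Web: 0.4 × 4.8, A = 1.92 in², y = 3.05 in, Ī = 3.6864 in⁴.
Hole (subtracted): ⌀0.15, A = 0.0176715 in², y = 0.325 in, Ī = 0.0000248505 in⁴.
Centroid: ȳ = ΣA·y / ΣA = 1.36675 in.
Transfer each piece to the horizontal axis through the centroid using Ī + A·d² with d = y − 1.36675:
  flange: d = -1.04175 in → contributes +3.49579 in⁴
  web: d = 1.68325 in → contributes +9.12641 in⁴
  hole: d = -1.04175 in → contributes −0.0192026 in⁴
Total I = 12.603 in⁴.

I_xx ≈ 12.60 in⁴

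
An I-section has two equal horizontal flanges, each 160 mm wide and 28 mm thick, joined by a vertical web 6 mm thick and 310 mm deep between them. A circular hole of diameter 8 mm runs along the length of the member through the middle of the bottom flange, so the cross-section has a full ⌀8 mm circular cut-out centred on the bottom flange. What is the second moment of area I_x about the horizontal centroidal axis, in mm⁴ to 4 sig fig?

I_x ≈ 2.699 × 10⁸ mm⁴

Split into non-overlapping primitives; take the origin at the lower-left of the bounding box.
Bottom flange: 160 × 28, A = 4 480 mm², y = 14 mm, Ī = 292 693 mm⁴.
Web: 6 × 310, A = 1 860 mm², y = 183 mm, Ī = 14 895 500 mm⁴.
Top flange: 160 × 28, A = 4 480 mm², y = 352 mm, Ī = 292 693 mm⁴.
Hole (subtracted): ⌀8, A = 50.2655 mm², y = 14 mm, Ī = 201.062 mm⁴.
Centroid: ȳ = ΣA·y / ΣA = 183.789 mm.
Transfer each piece to the horizontal centroidal axis using Ī + A·d² with d = y − 183.789:
  bottom flange: d = -169.789 mm → contributes +129 443 151 mm⁴
  web: d = -0.788772 mm → contributes +14 896 657 mm⁴
  top flange: d = 168.211 mm → contributes +127 054 370 mm⁴
  hole: d = -169.789 mm → contributes −1 449 266 mm⁴
Total I = 269 944 913 mm⁴.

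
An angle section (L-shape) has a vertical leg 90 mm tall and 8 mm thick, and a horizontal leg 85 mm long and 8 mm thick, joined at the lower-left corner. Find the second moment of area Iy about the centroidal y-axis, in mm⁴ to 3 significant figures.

Decompose the section into non-overlapping parts with the origin at the bottom-left of its bounding rectangle.
Vertical leg: 8 × 90, A = 720 mm², x = 4 mm, Ī = 3 840 mm⁴.
Horizontal leg (remainder): 77 × 8, A = 616 mm², x = 46.5 mm, Ī = 304 355 mm⁴.
Centroid: x̄ = ΣA·x / ΣA = 23.596 mm.
Transfer each piece to the centroidal y-axis using Ī + A·d² with d = x − 23.596:
  vertical leg: d = -19.596 mm → contributes +280 317 mm⁴
  horizontal leg (remainder): d = 22.904 mm → contributes +627 510 mm⁴
Total I = 907 827 mm⁴.

Iy ≈ 9.08 × 10⁵ mm⁴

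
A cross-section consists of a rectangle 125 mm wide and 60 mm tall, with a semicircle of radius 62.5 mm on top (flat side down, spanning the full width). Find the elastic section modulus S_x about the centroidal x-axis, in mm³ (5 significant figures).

Decompose the section into non-overlapping parts with the origin at the bottom-left of its bounding rectangle.
Rectangular body: 125 × 60, A = 7 500 mm², y = 30 mm, Ī = 2 250 000 mm⁴.
Semicircular cap: semicircle r = 62.5, A = 6135.923 mm², y = 86.52582 mm, Ī = 1 674 758 mm⁴.
Centroid: ȳ = ΣA·y / ΣA = 55.43562 mm.
Transfer each piece to the centroidal x-axis using Ī + A·d² with d = y − 55.43562:
  rectangular body: d = -25.43562 mm → contributes +7 102 279 mm⁴
  semicircular cap: d = 31.09021 mm → contributes +7 605 748 mm⁴
Total I = 14 708 027 mm⁴.
Extreme fibre distance c = 67.06438 mm; S = I/c = 219 312 mm³.

S_x ≈ 2.1931 × 10⁵ mm³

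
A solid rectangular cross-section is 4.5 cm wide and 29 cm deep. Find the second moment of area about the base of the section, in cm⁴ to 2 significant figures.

The section: 4.5 × 29, A = 130.5 cm², y = 14.5 cm, Ī = 9 146 cm⁴.
Transfer it to a horizontal axis along the bottom face using Ī + A·d² with d = y − 0:
  the section: d = 14.5 cm → contributes +36 584 cm⁴
Total I = 36 584 cm⁴.

I_base ≈ 3.7 × 10⁴ cm⁴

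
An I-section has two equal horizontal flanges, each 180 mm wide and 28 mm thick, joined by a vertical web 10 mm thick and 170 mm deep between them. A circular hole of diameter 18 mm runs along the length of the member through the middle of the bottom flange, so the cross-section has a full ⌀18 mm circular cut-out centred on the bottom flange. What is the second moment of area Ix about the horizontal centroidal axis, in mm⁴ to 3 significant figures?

Ix ≈ 1.01 × 10⁸ mm⁴

Treat the section as a set of non-overlapping primitives; coordinates are from the bounding-box lower-left.
Bottom flange: 180 × 28, A = 5 040 mm², y = 14 mm, Ī = 329 280 mm⁴.
Web: 10 × 170, A = 1 700 mm², y = 113 mm, Ī = 4 094 167 mm⁴.
Top flange: 180 × 28, A = 5 040 mm², y = 212 mm, Ī = 329 280 mm⁴.
Hole (subtracted): ⌀18, A = 254.47 mm², y = 14 mm, Ī = 5 153 mm⁴.
Centroid: ȳ = ΣA·y / ΣA = 115.19 mm.
Transfer each piece to the horizontal centroidal axis using Ī + A·d² with d = y − 115.19:
  bottom flange: d = -101.19 mm → contributes +51 931 647 mm⁴
  web: d = -2.1858 mm → contributes +4 102 289 mm⁴
  top flange: d = 96.814 mm → contributes +47 569 152 mm⁴
  hole: d = -101.19 mm → contributes −2 610 550 mm⁴
Total I = 100 992 537 mm⁴.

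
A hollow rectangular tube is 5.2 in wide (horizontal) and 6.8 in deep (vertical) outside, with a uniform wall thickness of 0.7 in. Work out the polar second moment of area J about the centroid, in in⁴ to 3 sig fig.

Split into non-overlapping primitives; take the origin at the lower-left of the bounding box.
Outer rectangle: 5.2 × 6.8, A = 35.36 in², y = 3.4 in, Ī = 136.25 in⁴.
Inner void (subtracted): 3.8 × 5.4, A = 20.52 in², y = 3.4 in, Ī = 49.864 in⁴.
By symmetry the centroid is at mid-height, ȳ = 3.4 in.
All pieces are centred on the centroidal x-axis, so I = ΣĪ (holes subtracted) = 86.39 in⁴.
Repeating about the centroidal y-axis gives I_y = 54.985 in⁴.
Polar second moment: J = I_x + I_y = 141.38 in⁴.

J ≈ 141 in⁴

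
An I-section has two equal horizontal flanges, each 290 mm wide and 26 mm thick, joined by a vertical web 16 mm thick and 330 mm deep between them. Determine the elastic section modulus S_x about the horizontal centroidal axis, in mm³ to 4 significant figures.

S_x ≈ 2.757 × 10⁶ mm³

Break the section into simple shapes (no overlaps), measuring from the bottom-left corner of the bounding box.
Bottom flange: 290 × 26, A = 7 540 mm², y = 13 mm, Ī = 424 753 mm⁴.
Web: 16 × 330, A = 5 280 mm², y = 191 mm, Ī = 47 916 000 mm⁴.
Top flange: 290 × 26, A = 7 540 mm², y = 369 mm, Ī = 424 753 mm⁴.
By symmetry the centroid is at mid-height, ȳ = 191 mm.
Transfer each piece to the horizontal centroidal axis using Ī + A·d² with d = y − 191:
  bottom flange: d = -178 mm → contributes +239 322 113 mm⁴
  web: d = 0 mm → contributes +47 916 000 mm⁴
  top flange: d = 178 mm → contributes +239 322 113 mm⁴
Total I = 526 560 227 mm⁴.
Extreme fibre distance c = 191 mm; S = I/c = 2 756 860 mm³.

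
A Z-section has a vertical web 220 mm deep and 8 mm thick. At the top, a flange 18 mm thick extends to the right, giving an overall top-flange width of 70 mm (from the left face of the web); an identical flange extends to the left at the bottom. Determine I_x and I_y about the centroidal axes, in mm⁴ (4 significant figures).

Split into non-overlapping primitives; take the origin at the lower-left of the bounding box.
Web: 8 × 220, A = 1 760 mm², y = 110 mm, Ī = 7 098 667 mm⁴.
Top flange (beyond web): 62 × 18, A = 1 116 mm², y = 211 mm, Ī = 30 132 mm⁴.
Bottom flange (beyond web): 62 × 18, A = 1 116 mm², y = 9 mm, Ī = 30 132 mm⁴.
Centroid: ȳ = ΣA·y / ΣA = 110 mm.
Transfer each piece to the centroidal x-axis using Ī + A·d² with d = y − 110:
  web: d = 0 mm → contributes +7 098 667 mm⁴
  top flange (beyond web): d = 101 mm → contributes +11 414 448 mm⁴
  bottom flange (beyond web): d = -101 mm → contributes +11 414 448 mm⁴
Total I = 29 927 563 mm⁴.
For the y-axis: x̄ = 66 mm.
Repeating about the centroidal y-axis gives I_y = 3 458 571 mm⁴.

I_x ≈ 2.993 × 10⁷ mm⁴, I_y ≈ 3.459 × 10⁶ mm⁴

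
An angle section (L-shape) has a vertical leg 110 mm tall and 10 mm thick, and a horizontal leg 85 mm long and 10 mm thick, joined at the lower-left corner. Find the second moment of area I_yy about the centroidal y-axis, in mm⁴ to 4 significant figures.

I_yy ≈ 1.166 × 10⁶ mm⁴

Split into non-overlapping primitives; take the origin at the lower-left of the bounding box.
Vertical leg: 10 × 110, A = 1 100 mm², x = 5 mm, Ī = 9166.67 mm⁴.
Horizontal leg (remainder): 75 × 10, A = 750 mm², x = 47.5 mm, Ī = 351 563 mm⁴.
Centroid: x̄ = ΣA·x / ΣA = 22.2297 mm.
Transfer each piece to the centroidal y-axis using Ī + A·d² with d = x − 22.2297:
  vertical leg: d = -17.2297 mm → contributes +335 717 mm⁴
  horizontal leg (remainder): d = 25.2703 mm → contributes +830 502 mm⁴
Total I = 1 166 219 mm⁴.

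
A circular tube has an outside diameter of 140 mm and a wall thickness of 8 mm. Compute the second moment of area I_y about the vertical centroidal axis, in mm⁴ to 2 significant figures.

Break the section into simple shapes (no overlaps), measuring from the bottom-left corner of the bounding box.
Outer circle: ⌀140, A = 15 394 mm², x = 70 mm, Ī = 18 857 410 mm⁴.
Bore (subtracted): ⌀124, A = 12 076 mm², x = 70 mm, Ī = 11 605 307 mm⁴.
By symmetry the centroid is at mid-width, x̄ = 70 mm.
All pieces are centred on the vertical centroidal axis, so I = ΣĪ (holes subtracted) = 7 252 103 mm⁴.

I_y ≈ 7.3 × 10⁶ mm⁴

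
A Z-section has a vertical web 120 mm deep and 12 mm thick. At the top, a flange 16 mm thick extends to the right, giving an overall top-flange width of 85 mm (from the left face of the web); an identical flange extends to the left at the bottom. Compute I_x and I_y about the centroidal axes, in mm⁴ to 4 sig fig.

Decompose the section into non-overlapping parts with the origin at the bottom-left of its bounding rectangle.
Web: 12 × 120, A = 1 440 mm², y = 60 mm, Ī = 1 728 000 mm⁴.
Top flange (beyond web): 73 × 16, A = 1 168 mm², y = 112 mm, Ī = 24917.3 mm⁴.
Bottom flange (beyond web): 73 × 16, A = 1 168 mm², y = 8 mm, Ī = 24917.3 mm⁴.
Centroid: ȳ = ΣA·y / ΣA = 60 mm.
Transfer each piece to the centroidal x-axis using Ī + A·d² with d = y − 60:
  web: d = 0 mm → contributes +1 728 000 mm⁴
  top flange (beyond web): d = 52 mm → contributes +3 183 189 mm⁴
  bottom flange (beyond web): d = -52 mm → contributes +3 183 189 mm⁴
Total I = 8 094 379 mm⁴.
For the y-axis: x̄ = 79 mm.
Repeating about the centroidal y-axis gives I_y = 5 274 059 mm⁴.

I_x ≈ 8.094 × 10⁶ mm⁴, I_y ≈ 5.274 × 10⁶ mm⁴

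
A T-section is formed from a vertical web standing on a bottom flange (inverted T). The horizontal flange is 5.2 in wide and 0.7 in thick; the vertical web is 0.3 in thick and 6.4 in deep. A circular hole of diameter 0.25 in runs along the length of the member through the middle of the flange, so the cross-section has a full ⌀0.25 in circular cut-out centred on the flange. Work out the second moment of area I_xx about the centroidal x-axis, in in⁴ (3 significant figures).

Split into non-overlapping primitives; take the origin at the lower-left of the bounding box.
Flange: 5.2 × 0.7, A = 3.64 in², y = 0.35 in, Ī = 0.14863 in⁴.
Web: 0.3 × 6.4, A = 1.92 in², y = 3.9 in, Ī = 6.5536 in⁴.
Hole (subtracted): ⌀0.25, A = 0.049087 in², y = 0.35 in, Ī = 0.00019175 in⁴.
Centroid: ȳ = ΣA·y / ΣA = 1.5868 in.
Transfer each piece to the centroidal x-axis using Ī + A·d² with d = y − 1.5868:
  flange: d = -1.2368 in → contributes +5.7168 in⁴
  web: d = 2.3132 in → contributes +16.827 in⁴
  hole: d = -1.2368 in → contributes −0.075282 in⁴
Total I = 22.469 in⁴.

I_xx ≈ 22.5 in⁴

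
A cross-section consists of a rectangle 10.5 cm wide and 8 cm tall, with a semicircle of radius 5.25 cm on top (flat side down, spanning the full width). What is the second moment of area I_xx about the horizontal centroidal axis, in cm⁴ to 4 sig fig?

I_xx ≈ 1640 cm⁴

Split into non-overlapping primitives; take the origin at the lower-left of the bounding box.
Rectangular body: 10.5 × 8, A = 84 cm², y = 4 cm, Ī = 448 cm⁴.
Semicircular cap: semicircle r = 5.25, A = 43.2951 cm², y = 10.2282 cm, Ī = 83.3814 cm⁴.
Centroid: ȳ = ΣA·y / ΣA = 6.1183 cm.
Transfer each piece to the horizontal centroidal axis using Ī + A·d² with d = y − 6.1183:
  rectangular body: d = -2.1183 cm → contributes +824.924 cm⁴
  semicircular cap: d = 4.10987 cm → contributes +814.68 cm⁴
Total I = 1639.6 cm⁴.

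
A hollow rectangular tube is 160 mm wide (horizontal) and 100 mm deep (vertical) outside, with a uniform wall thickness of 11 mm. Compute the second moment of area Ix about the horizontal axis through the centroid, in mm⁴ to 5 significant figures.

Break the section into simple shapes (no overlaps), measuring from the bottom-left corner of the bounding box.
Outer rectangle: 160 × 100, A = 16 000 mm², y = 50 mm, Ī = 13 333 333 mm⁴.
Inner void (subtracted): 138 × 78, A = 10 764 mm², y = 50 mm, Ī = 5 457 348 mm⁴.
By symmetry the centroid is at mid-height, ȳ = 50 mm.
All pieces are centred on the horizontal axis through the centroid, so I = ΣĪ (holes subtracted) = 7 875 985 mm⁴.

Ix ≈ 7.8760 × 10⁶ mm⁴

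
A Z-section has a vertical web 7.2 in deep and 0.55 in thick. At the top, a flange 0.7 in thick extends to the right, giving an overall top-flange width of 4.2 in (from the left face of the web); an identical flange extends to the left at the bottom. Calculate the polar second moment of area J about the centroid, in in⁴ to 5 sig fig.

J ≈ 99.598 in⁴

Split into non-overlapping primitives; take the origin at the lower-left of the bounding box.
Web: 0.55 × 7.2, A = 3.96 in², y = 3.6 in, Ī = 17.1072 in⁴.
Top flange (beyond web): 3.65 × 0.7, A = 2.555 in², y = 6.85 in, Ī = 0.1043292 in⁴.
Bottom flange (beyond web): 3.65 × 0.7, A = 2.555 in², y = 0.35 in, Ī = 0.1043292 in⁴.
Centroid: ȳ = ΣA·y / ΣA = 3.6 in.
Transfer each piece to the centroidal x-axis using Ī + A·d² with d = y − 3.6:
  web: d = 0 in → contributes +17.1072 in⁴
  top flange (beyond web): d = 3.25 in → contributes +27.09152 in⁴
  bottom flange (beyond web): d = -3.25 in → contributes +27.09152 in⁴
Total I = 71.29023 in⁴.
For the y-axis: x̄ = 3.925 in.
Repeating about the centroidal y-axis gives I_y = 28.30809 in⁴.
Polar second moment: J = I_x + I_y = 99.59832 in⁴.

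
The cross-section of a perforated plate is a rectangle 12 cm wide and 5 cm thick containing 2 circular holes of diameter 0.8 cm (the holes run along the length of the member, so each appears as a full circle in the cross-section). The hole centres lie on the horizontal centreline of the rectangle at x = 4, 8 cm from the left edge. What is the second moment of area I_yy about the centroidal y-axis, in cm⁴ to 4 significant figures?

Decompose the section into non-overlapping parts with the origin at the bottom-left of its bounding rectangle.
Plate: 12 × 5, A = 60 cm², x = 6 cm, Ī = 720 cm⁴.
Hole 1 (subtracted): ⌀0.8, A = 0.502655 cm², x = 4 cm, Ī = 0.0201062 cm⁴.
Hole 2 (subtracted): ⌀0.8, A = 0.502655 cm², x = 8 cm, Ī = 0.0201062 cm⁴.
By symmetry the centroid is at mid-width, x̄ = 6 cm.
Transfer each piece to the centroidal y-axis using Ī + A·d² with d = x − 6:
  plate: d = 0 cm → contributes +720 cm⁴
  hole 1: d = -2 cm → contributes −2.03073 cm⁴
  hole 2: d = 2 cm → contributes −2.03073 cm⁴
Total I = 715.939 cm⁴.

I_yy ≈ 715.9 cm⁴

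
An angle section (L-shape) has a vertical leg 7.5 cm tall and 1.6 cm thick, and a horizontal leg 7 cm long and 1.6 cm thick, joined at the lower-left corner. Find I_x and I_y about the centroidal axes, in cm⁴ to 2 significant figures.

Decompose the section into non-overlapping parts with the origin at the bottom-left of its bounding rectangle.
Vertical leg: 1.6 × 7.5, A = 12 cm², y = 3.75 cm, Ī = 56.25 cm⁴.
Horizontal leg (remainder): 5.4 × 1.6, A = 8.64 cm², y = 0.8 cm, Ī = 1.843 cm⁴.
Centroid: ȳ = ΣA·y / ΣA = 2.515 cm.
Transfer each piece to the centroidal x-axis using Ī + A·d² with d = y − 2.515:
  vertical leg: d = 1.235 cm → contributes +74.55 cm⁴
  horizontal leg (remainder): d = -1.715 cm → contributes +27.26 cm⁴
Total I = 101.8 cm⁴.
For the y-axis: x̄ = 2.265 cm.
Repeating about the centroidal y-axis gives I_y = 85.09 cm⁴.

I_x ≈ 100 cm⁴, I_y ≈ 85 cm⁴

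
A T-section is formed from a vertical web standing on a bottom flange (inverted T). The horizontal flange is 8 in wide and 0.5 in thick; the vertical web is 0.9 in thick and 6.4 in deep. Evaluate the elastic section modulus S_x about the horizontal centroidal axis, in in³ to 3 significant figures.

Split into non-overlapping primitives; take the origin at the lower-left of the bounding box.
Flange: 8 × 0.5, A = 4 in², y = 0.25 in, Ī = 0.083333 in⁴.
Web: 0.9 × 6.4, A = 5.76 in², y = 3.7 in, Ī = 19.661 in⁴.
Centroid: ȳ = ΣA·y / ΣA = 2.2861 in.
Transfer each piece to the horizontal centroidal axis using Ī + A·d² with d = y − 2.2861:
  flange: d = -2.0361 in → contributes +16.666 in⁴
  web: d = 1.4139 in → contributes +31.176 in⁴
Total I = 47.842 in⁴.
Extreme fibre distance c = 4.6139 in; S = I/c = 10.369 in³.

S_x ≈ 10.4 in³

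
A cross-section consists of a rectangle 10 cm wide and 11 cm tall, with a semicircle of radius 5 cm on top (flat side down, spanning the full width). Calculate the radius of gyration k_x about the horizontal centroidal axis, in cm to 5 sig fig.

k_x ≈ 4.3764 cm

Treat the section as a set of non-overlapping primitives; coordinates are from the bounding-box lower-left.
Rectangular body: 10 × 11, A = 110 cm², y = 5.5 cm, Ī = 1109.167 cm⁴.
Semicircular cap: semicircle r = 5, A = 39.26991 cm², y = 13.12207 cm, Ī = 68.5981 cm⁴.
Centroid: ȳ = ΣA·y / ΣA = 7.505212 cm.
Transfer each piece to the horizontal centroidal axis using Ī + A·d² with d = y − 7.505212:
  rectangular body: d = -2.005212 cm → contributes +1551.463 cm⁴
  semicircular cap: d = 5.616854 cm → contributes +1307.526 cm⁴
Total I = 2858.989 cm⁴.
Radius of gyration: k = √(I/A) = √(2858.989 / 149.2699) = 4.376431 cm.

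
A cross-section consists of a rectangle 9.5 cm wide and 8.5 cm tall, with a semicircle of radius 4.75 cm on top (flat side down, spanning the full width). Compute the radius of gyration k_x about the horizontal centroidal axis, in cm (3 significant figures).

k_x ≈ 3.60 cm

Split into non-overlapping primitives; take the origin at the lower-left of the bounding box.
Rectangular body: 9.5 × 8.5, A = 80.75 cm², y = 4.25 cm, Ī = 486.18 cm⁴.
Semicircular cap: semicircle r = 4.75, A = 35.441 cm², y = 10.516 cm, Ī = 55.874 cm⁴.
Centroid: ȳ = ΣA·y / ΣA = 6.1613 cm.
Transfer each piece to the horizontal centroidal axis using Ī + A·d² with d = y − 6.1613:
  rectangular body: d = -1.9113 cm → contributes +781.16 cm⁴
  semicircular cap: d = 4.3547 cm → contributes +727.96 cm⁴
Total I = 1509.1 cm⁴.
Radius of gyration: k = √(I/A) = √(1509.1 / 116.19) = 3.6039 cm.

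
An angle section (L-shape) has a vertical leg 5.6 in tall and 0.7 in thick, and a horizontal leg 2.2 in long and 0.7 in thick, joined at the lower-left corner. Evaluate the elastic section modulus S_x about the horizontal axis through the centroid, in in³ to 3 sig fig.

S_x ≈ 4.60 in³

Decompose the section into non-overlapping parts with the origin at the bottom-left of its bounding rectangle.
Vertical leg: 0.7 × 5.6, A = 3.92 in², y = 2.8 in, Ī = 10.244 in⁴.
Horizontal leg (remainder): 1.5 × 0.7, A = 1.05 in², y = 0.35 in, Ī = 0.042875 in⁴.
Centroid: ȳ = ΣA·y / ΣA = 2.2824 in.
Transfer each piece to the horizontal axis through the centroid using Ī + A·d² with d = y − 2.2824:
  vertical leg: d = 0.51761 in → contributes +11.294 in⁴
  horizontal leg (remainder): d = -1.9324 in → contributes +3.9637 in⁴
Total I = 15.258 in⁴.
Extreme fibre distance c = 3.3176 in; S = I/c = 4.5992 in³.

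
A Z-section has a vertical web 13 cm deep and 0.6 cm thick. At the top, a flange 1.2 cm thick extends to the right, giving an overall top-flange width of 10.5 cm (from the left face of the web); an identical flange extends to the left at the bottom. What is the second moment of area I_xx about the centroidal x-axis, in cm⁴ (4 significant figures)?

I_xx ≈ 939.8 cm⁴

Decompose the section into non-overlapping parts with the origin at the bottom-left of its bounding rectangle.
Web: 0.6 × 13, A = 7.8 cm², y = 6.5 cm, Ī = 109.85 cm⁴.
Top flange (beyond web): 9.9 × 1.2, A = 11.88 cm², y = 12.4 cm, Ī = 1.4256 cm⁴.
Bottom flange (beyond web): 9.9 × 1.2, A = 11.88 cm², y = 0.6 cm, Ī = 1.4256 cm⁴.
Centroid: ȳ = ΣA·y / ΣA = 6.5 cm.
Transfer each piece to the centroidal x-axis using Ī + A·d² with d = y − 6.5:
  web: d = 0 cm → contributes +109.85 cm⁴
  top flange (beyond web): d = 5.9 cm → contributes +414.968 cm⁴
  bottom flange (beyond web): d = -5.9 cm → contributes +414.968 cm⁴
Total I = 939.787 cm⁴.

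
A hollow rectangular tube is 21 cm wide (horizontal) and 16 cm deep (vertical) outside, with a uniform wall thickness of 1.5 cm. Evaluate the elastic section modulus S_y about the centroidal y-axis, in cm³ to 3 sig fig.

Treat the section as a set of non-overlapping primitives; coordinates are from the bounding-box lower-left.
Outer rectangle: 21 × 16, A = 336 cm², x = 10.5 cm, Ī = 12 348 cm⁴.
Inner void (subtracted): 18 × 13, A = 234 cm², x = 10.5 cm, Ī = 6 318 cm⁴.
By symmetry the centroid is at mid-width, x̄ = 10.5 cm.
All pieces are centred on the centroidal y-axis, so I = ΣĪ (holes subtracted) = 6 030 cm⁴.
Extreme fibre distance c = 10.5 cm; S = I/c = 574.29 cm³.

S_y ≈ 574 cm³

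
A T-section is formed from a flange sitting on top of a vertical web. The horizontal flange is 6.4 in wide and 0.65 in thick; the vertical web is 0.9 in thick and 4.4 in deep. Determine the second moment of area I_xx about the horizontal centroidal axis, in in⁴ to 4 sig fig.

I_xx ≈ 19.47 in⁴

Break the section into simple shapes (no overlaps), measuring from the bottom-left corner of the bounding box.
Flange: 6.4 × 0.65, A = 4.16 in², y = 4.725 in, Ī = 0.146467 in⁴.
Web: 0.9 × 4.4, A = 3.96 in², y = 2.2 in, Ī = 6.3888 in⁴.
Centroid: ȳ = ΣA·y / ΣA = 3.4936 in.
Transfer each piece to the horizontal centroidal axis using Ī + A·d² with d = y − 3.4936:
  flange: d = 1.2314 in → contributes +6.45451 in⁴
  web: d = -1.2936 in → contributes +13.0154 in⁴
Total I = 19.4699 in⁴.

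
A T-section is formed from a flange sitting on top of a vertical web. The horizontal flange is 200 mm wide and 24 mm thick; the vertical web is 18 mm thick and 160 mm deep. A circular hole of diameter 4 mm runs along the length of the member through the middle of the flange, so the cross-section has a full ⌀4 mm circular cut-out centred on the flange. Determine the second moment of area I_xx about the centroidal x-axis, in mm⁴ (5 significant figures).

Treat the section as a set of non-overlapping primitives; coordinates are from the bounding-box lower-left.
Flange: 200 × 24, A = 4 800 mm², y = 172 mm, Ī = 230 400 mm⁴.
Web: 18 × 160, A = 2 880 mm², y = 80 mm, Ī = 6 144 000 mm⁴.
Hole (subtracted): ⌀4, A = 12.56637 mm², y = 172 mm, Ī = 12.56637 mm⁴.
Centroid: ȳ = ΣA·y / ΣA = 137.4435 mm.
Transfer each piece to the centroidal x-axis using Ī + A·d² with d = y − 137.4435:
  flange: d = 34.55654 mm → contributes +5 962 342 mm⁴
  web: d = -57.44346 mm → contributes +15 647 282 mm⁴
  hole: d = 34.55654 mm → contributes −15018.76 mm⁴
Total I = 21 594 606 mm⁴.

I_xx ≈ 2.1595 × 10⁷ mm⁴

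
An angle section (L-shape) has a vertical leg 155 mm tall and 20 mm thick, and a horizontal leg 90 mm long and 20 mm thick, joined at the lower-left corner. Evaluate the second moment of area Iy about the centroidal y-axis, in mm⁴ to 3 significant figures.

Iy ≈ 2.63 × 10⁶ mm⁴

Treat the section as a set of non-overlapping primitives; coordinates are from the bounding-box lower-left.
Vertical leg: 20 × 155, A = 3 100 mm², x = 10 mm, Ī = 103 333 mm⁴.
Horizontal leg (remainder): 70 × 20, A = 1 400 mm², x = 55 mm, Ī = 571 667 mm⁴.
Centroid: x̄ = ΣA·x / ΣA = 24 mm.
Transfer each piece to the centroidal y-axis using Ī + A·d² with d = x − 24:
  vertical leg: d = -14 mm → contributes +710 933 mm⁴
  horizontal leg (remainder): d = 31 mm → contributes +1 917 067 mm⁴
Total I = 2 628 000 mm⁴.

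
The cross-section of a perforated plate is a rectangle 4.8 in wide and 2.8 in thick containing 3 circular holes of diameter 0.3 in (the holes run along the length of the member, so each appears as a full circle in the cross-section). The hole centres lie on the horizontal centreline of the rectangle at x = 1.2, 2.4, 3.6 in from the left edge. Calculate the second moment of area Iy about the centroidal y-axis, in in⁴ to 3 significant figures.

Iy ≈ 25.6 in⁴

Treat the section as a set of non-overlapping primitives; coordinates are from the bounding-box lower-left.
Plate: 4.8 × 2.8, A = 13.44 in², x = 2.4 in, Ī = 25.805 in⁴.
Hole 1 (subtracted): ⌀0.3, A = 0.070686 in², x = 1.2 in, Ī = 0.00039761 in⁴.
Hole 2 (subtracted): ⌀0.3, A = 0.070686 in², x = 2.4 in, Ī = 0.00039761 in⁴.
Hole 3 (subtracted): ⌀0.3, A = 0.070686 in², x = 3.6 in, Ī = 0.00039761 in⁴.
By symmetry the centroid is at mid-width, x̄ = 2.4 in.
Transfer each piece to the centroidal y-axis using Ī + A·d² with d = x − 2.4:
  plate: d = 0 in → contributes +25.805 in⁴
  hole 1: d = -1.2 in → contributes −0.10219 in⁴
  hole 2: d = 0 in → contributes −0.00039761 in⁴
  hole 3: d = 1.2 in → contributes −0.10219 in⁴
Total I = 25.6 in⁴.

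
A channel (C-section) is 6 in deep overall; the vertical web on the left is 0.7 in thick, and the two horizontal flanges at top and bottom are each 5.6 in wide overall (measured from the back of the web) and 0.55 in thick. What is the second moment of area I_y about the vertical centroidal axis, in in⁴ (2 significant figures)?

Treat the section as a set of non-overlapping primitives; coordinates are from the bounding-box lower-left.
Web: 0.7 × 6, A = 4.2 in², x = 0.35 in, Ī = 0.1715 in⁴.
Top flange (beyond web): 4.9 × 0.55, A = 2.695 in², x = 3.15 in, Ī = 5.392 in⁴.
Bottom flange (beyond web): 4.9 × 0.55, A = 2.695 in², x = 3.15 in, Ī = 5.392 in⁴.
Centroid: x̄ = ΣA·x / ΣA = 1.924 in.
Transfer each piece to the vertical centroidal axis using Ī + A·d² with d = x − 1.924:
  web: d = -1.574 in → contributes +10.57 in⁴
  top flange (beyond web): d = 1.226 in → contributes +9.445 in⁴
  bottom flange (beyond web): d = 1.226 in → contributes +9.445 in⁴
Total I = 29.46 in⁴.

I_y ≈ 29 in⁴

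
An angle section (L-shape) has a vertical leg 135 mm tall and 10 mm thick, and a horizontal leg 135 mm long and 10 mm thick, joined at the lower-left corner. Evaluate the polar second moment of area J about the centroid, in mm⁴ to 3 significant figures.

Break the section into simple shapes (no overlaps), measuring from the bottom-left corner of the bounding box.
Vertical leg: 10 × 135, A = 1 350 mm², y = 67.5 mm, Ī = 2 050 313 mm⁴.
Horizontal leg (remainder): 125 × 10, A = 1 250 mm², y = 5 mm, Ī = 10 417 mm⁴.
Centroid: ȳ = ΣA·y / ΣA = 37.452 mm.
Transfer each piece to the centroidal x-axis using Ī + A·d² with d = y − 37.452:
  vertical leg: d = 30.048 mm → contributes +3 269 210 mm⁴
  horizontal leg (remainder): d = -32.452 mm → contributes +1 326 826 mm⁴
Total I = 4 596 036 mm⁴.
For the y-axis: x̄ = 37.452 mm.
Repeating about the centroidal y-axis gives I_y = 4 596 036 mm⁴.
Polar second moment: J = I_x + I_y = 9 192 071 mm⁴.

J ≈ 9.19 × 10⁶ mm⁴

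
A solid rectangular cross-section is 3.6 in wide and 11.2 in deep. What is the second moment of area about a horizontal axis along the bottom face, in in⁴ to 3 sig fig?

The section: 3.6 × 11.2, A = 40.32 in², y = 5.6 in, Ī = 421.48 in⁴.
Transfer it to a horizontal axis along the bottom face using Ī + A·d² with d = y − 0:
  the section: d = 5.6 in → contributes +1685.9 in⁴
Total I = 1685.9 in⁴.

I_base ≈ 1690 in⁴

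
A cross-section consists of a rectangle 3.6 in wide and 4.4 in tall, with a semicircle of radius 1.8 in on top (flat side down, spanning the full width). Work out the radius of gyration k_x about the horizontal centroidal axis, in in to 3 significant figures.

k_x ≈ 1.70 in

Decompose the section into non-overlapping parts with the origin at the bottom-left of its bounding rectangle.
Rectangular body: 3.6 × 4.4, A = 15.84 in², y = 2.2 in, Ī = 25.555 in⁴.
Semicircular cap: semicircle r = 1.8, A = 5.0894 in², y = 5.1639 in, Ī = 1.1522 in⁴.
Centroid: ȳ = ΣA·y / ΣA = 2.9207 in.
Transfer each piece to the horizontal centroidal axis using Ī + A·d² with d = y − 2.9207:
  rectangular body: d = -0.72074 in → contributes +33.784 in⁴
  semicircular cap: d = 2.2432 in → contributes +26.762 in⁴
Total I = 60.545 in⁴.
Radius of gyration: k = √(I/A) = √(60.545 / 20.929) = 1.7008 in.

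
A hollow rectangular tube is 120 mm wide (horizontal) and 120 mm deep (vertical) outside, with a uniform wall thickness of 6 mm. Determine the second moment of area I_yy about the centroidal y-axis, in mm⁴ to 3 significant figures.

I_yy ≈ 5.94 × 10⁶ mm⁴

Decompose the section into non-overlapping parts with the origin at the bottom-left of its bounding rectangle.
Outer rectangle: 120 × 120, A = 14 400 mm², x = 60 mm, Ī = 17 280 000 mm⁴.
Inner void (subtracted): 108 × 108, A = 11 664 mm², x = 60 mm, Ī = 11 337 408 mm⁴.
By symmetry the centroid is at mid-width, x̄ = 60 mm.
All pieces are centred on the centroidal y-axis, so I = ΣĪ (holes subtracted) = 5 942 592 mm⁴.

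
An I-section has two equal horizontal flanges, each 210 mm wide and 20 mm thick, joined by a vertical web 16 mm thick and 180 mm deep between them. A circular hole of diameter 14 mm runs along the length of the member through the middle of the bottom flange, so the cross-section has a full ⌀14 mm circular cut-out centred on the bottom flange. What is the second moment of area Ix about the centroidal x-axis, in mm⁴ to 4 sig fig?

Ix ≈ 9.049 × 10⁷ mm⁴

Decompose the section into non-overlapping parts with the origin at the bottom-left of its bounding rectangle.
Bottom flange: 210 × 20, A = 4 200 mm², y = 10 mm, Ī = 140 000 mm⁴.
Web: 16 × 180, A = 2 880 mm², y = 110 mm, Ī = 7 776 000 mm⁴.
Top flange: 210 × 20, A = 4 200 mm², y = 210 mm, Ī = 140 000 mm⁴.
Hole (subtracted): ⌀14, A = 153.938 mm², y = 10 mm, Ī = 1885.74 mm⁴.
Centroid: ȳ = ΣA·y / ΣA = 111.384 mm.
Transfer each piece to the centroidal x-axis using Ī + A·d² with d = y − 111.384:
  bottom flange: d = -101.384 mm → contributes +43 310 248 mm⁴
  web: d = -1.38358 mm → contributes +7 781 513 mm⁴
  top flange: d = 98.6164 mm → contributes +40 985 832 mm⁴
  hole: d = -101.384 mm → contributes −1 584 158 mm⁴
Total I = 90 493 435 mm⁴.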